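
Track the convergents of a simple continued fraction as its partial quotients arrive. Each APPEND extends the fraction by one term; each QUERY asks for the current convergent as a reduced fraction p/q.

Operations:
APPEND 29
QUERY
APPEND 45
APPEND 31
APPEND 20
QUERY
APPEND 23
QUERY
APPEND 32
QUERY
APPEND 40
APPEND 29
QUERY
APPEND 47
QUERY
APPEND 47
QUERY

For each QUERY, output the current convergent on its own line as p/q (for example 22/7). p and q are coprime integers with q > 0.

29/1
811606/27965
18707453/644591
599450102/20654877
696504084559/23999005336
32759688685806/1128780090463
1540401872317441/53076663257097

APPEND 29: p_0 = 29·1 + 0 = 29, q_0 = 29·0 + 1 = 1 → 29/1
APPEND 45: p_1 = 45·29 + 1 = 1306, q_1 = 45·1 + 0 = 45 → 1306/45
APPEND 31: p_2 = 31·1306 + 29 = 40515, q_2 = 31·45 + 1 = 1396 → 40515/1396
APPEND 20: p_3 = 20·40515 + 1306 = 811606, q_3 = 20·1396 + 45 = 27965 → 811606/27965
APPEND 23: p_4 = 23·811606 + 40515 = 18707453, q_4 = 23·27965 + 1396 = 644591 → 18707453/644591
APPEND 32: p_5 = 32·18707453 + 811606 = 599450102, q_5 = 32·644591 + 27965 = 20654877 → 599450102/20654877
APPEND 40: p_6 = 40·599450102 + 18707453 = 23996711533, q_6 = 40·20654877 + 644591 = 826839671 → 23996711533/826839671
APPEND 29: p_7 = 29·23996711533 + 599450102 = 696504084559, q_7 = 29·826839671 + 20654877 = 23999005336 → 696504084559/23999005336
APPEND 47: p_8 = 47·696504084559 + 23996711533 = 32759688685806, q_8 = 47·23999005336 + 826839671 = 1128780090463 → 32759688685806/1128780090463
APPEND 47: p_9 = 47·32759688685806 + 696504084559 = 1540401872317441, q_9 = 47·1128780090463 + 23999005336 = 53076663257097 → 1540401872317441/53076663257097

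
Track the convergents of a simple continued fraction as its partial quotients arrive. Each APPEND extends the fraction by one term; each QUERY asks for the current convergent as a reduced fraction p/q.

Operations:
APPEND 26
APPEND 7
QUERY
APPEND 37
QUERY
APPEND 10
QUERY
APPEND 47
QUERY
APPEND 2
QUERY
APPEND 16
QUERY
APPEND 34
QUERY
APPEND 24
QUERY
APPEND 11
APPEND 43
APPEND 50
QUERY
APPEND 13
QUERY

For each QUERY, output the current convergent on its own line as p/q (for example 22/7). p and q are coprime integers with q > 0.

183/7
6797/260
68153/2607
3209988/122789
6488129/248185
107020052/4093749
3645169897/139435651
87591097580/3350549373
2084713275167827/79744802268504
27142947499740242/1038276585626347

APPEND 26: p_0 = 26·1 + 0 = 26, q_0 = 26·0 + 1 = 1 → 26/1
APPEND 7: p_1 = 7·26 + 1 = 183, q_1 = 7·1 + 0 = 7 → 183/7
APPEND 37: p_2 = 37·183 + 26 = 6797, q_2 = 37·7 + 1 = 260 → 6797/260
APPEND 10: p_3 = 10·6797 + 183 = 68153, q_3 = 10·260 + 7 = 2607 → 68153/2607
APPEND 47: p_4 = 47·68153 + 6797 = 3209988, q_4 = 47·2607 + 260 = 122789 → 3209988/122789
APPEND 2: p_5 = 2·3209988 + 68153 = 6488129, q_5 = 2·122789 + 2607 = 248185 → 6488129/248185
APPEND 16: p_6 = 16·6488129 + 3209988 = 107020052, q_6 = 16·248185 + 122789 = 4093749 → 107020052/4093749
APPEND 34: p_7 = 34·107020052 + 6488129 = 3645169897, q_7 = 34·4093749 + 248185 = 139435651 → 3645169897/139435651
APPEND 24: p_8 = 24·3645169897 + 107020052 = 87591097580, q_8 = 24·139435651 + 4093749 = 3350549373 → 87591097580/3350549373
APPEND 11: p_9 = 11·87591097580 + 3645169897 = 967147243277, q_9 = 11·3350549373 + 139435651 = 36995478754 → 967147243277/36995478754
APPEND 43: p_10 = 43·967147243277 + 87591097580 = 41674922558491, q_10 = 43·36995478754 + 3350549373 = 1594156135795 → 41674922558491/1594156135795
APPEND 50: p_11 = 50·41674922558491 + 967147243277 = 2084713275167827, q_11 = 50·1594156135795 + 36995478754 = 79744802268504 → 2084713275167827/79744802268504
APPEND 13: p_12 = 13·2084713275167827 + 41674922558491 = 27142947499740242, q_12 = 13·79744802268504 + 1594156135795 = 1038276585626347 → 27142947499740242/1038276585626347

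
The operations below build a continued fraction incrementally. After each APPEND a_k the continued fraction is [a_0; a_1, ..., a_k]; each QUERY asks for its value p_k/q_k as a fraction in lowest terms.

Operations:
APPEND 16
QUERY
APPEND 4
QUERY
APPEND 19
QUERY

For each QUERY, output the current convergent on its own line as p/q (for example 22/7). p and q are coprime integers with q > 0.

16/1
65/4
1251/77

APPEND 16: p_0 = 16·1 + 0 = 16, q_0 = 16·0 + 1 = 1 → 16/1
APPEND 4: p_1 = 4·16 + 1 = 65, q_1 = 4·1 + 0 = 4 → 65/4
APPEND 19: p_2 = 19·65 + 16 = 1251, q_2 = 19·4 + 1 = 77 → 1251/77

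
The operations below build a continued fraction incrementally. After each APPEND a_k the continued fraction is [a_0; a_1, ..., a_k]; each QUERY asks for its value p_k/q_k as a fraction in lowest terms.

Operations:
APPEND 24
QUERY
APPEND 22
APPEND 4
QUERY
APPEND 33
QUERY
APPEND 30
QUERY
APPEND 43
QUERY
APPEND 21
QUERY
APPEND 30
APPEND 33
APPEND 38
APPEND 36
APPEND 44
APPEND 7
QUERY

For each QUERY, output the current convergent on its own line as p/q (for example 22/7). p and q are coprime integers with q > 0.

APPEND 24: p_0 = 24·1 + 0 = 24, q_0 = 24·0 + 1 = 1 → 24/1
APPEND 22: p_1 = 22·24 + 1 = 529, q_1 = 22·1 + 0 = 22 → 529/22
APPEND 4: p_2 = 4·529 + 24 = 2140, q_2 = 4·22 + 1 = 89 → 2140/89
APPEND 33: p_3 = 33·2140 + 529 = 71149, q_3 = 33·89 + 22 = 2959 → 71149/2959
APPEND 30: p_4 = 30·71149 + 2140 = 2136610, q_4 = 30·2959 + 89 = 88859 → 2136610/88859
APPEND 43: p_5 = 43·2136610 + 71149 = 91945379, q_5 = 43·88859 + 2959 = 3823896 → 91945379/3823896
APPEND 21: p_6 = 21·91945379 + 2136610 = 1932989569, q_6 = 21·3823896 + 88859 = 80390675 → 1932989569/80390675
APPEND 30: p_7 = 30·1932989569 + 91945379 = 58081632449, q_7 = 30·80390675 + 3823896 = 2415544146 → 58081632449/2415544146
APPEND 33: p_8 = 33·58081632449 + 1932989569 = 1918626860386, q_8 = 33·2415544146 + 80390675 = 79793347493 → 1918626860386/79793347493
APPEND 38: p_9 = 38·1918626860386 + 58081632449 = 72965902327117, q_9 = 38·79793347493 + 2415544146 = 3034562748880 → 72965902327117/3034562748880
APPEND 36: p_10 = 36·72965902327117 + 1918626860386 = 2628691110636598, q_10 = 36·3034562748880 + 79793347493 = 109324052307173 → 2628691110636598/109324052307173
APPEND 44: p_11 = 44·2628691110636598 + 72965902327117 = 115735374770337429, q_11 = 44·109324052307173 + 3034562748880 = 4813292864264492 → 115735374770337429/4813292864264492
APPEND 7: p_12 = 7·115735374770337429 + 2628691110636598 = 812776314502998601, q_12 = 7·4813292864264492 + 109324052307173 = 33802374102158617 → 812776314502998601/33802374102158617

24/1
2140/89
71149/2959
2136610/88859
91945379/3823896
1932989569/80390675
812776314502998601/33802374102158617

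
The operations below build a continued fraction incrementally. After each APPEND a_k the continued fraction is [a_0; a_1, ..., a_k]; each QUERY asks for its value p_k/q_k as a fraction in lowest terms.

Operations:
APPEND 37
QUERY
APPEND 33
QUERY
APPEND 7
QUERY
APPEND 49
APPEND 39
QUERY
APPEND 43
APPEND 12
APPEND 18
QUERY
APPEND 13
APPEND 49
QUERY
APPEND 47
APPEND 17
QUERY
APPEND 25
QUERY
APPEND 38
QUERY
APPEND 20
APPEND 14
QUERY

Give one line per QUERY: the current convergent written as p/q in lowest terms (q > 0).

APPEND 37: p_0 = 37·1 + 0 = 37, q_0 = 37·0 + 1 = 1 → 37/1
APPEND 33: p_1 = 33·37 + 1 = 1222, q_1 = 33·1 + 0 = 33 → 1222/33
APPEND 7: p_2 = 7·1222 + 37 = 8591, q_2 = 7·33 + 1 = 232 → 8591/232
APPEND 49: p_3 = 49·8591 + 1222 = 422181, q_3 = 49·232 + 33 = 11401 → 422181/11401
APPEND 39: p_4 = 39·422181 + 8591 = 16473650, q_4 = 39·11401 + 232 = 444871 → 16473650/444871
APPEND 43: p_5 = 43·16473650 + 422181 = 708789131, q_5 = 43·444871 + 11401 = 19140854 → 708789131/19140854
APPEND 12: p_6 = 12·708789131 + 16473650 = 8521943222, q_6 = 12·19140854 + 444871 = 230135119 → 8521943222/230135119
APPEND 18: p_7 = 18·8521943222 + 708789131 = 154103767127, q_7 = 18·230135119 + 19140854 = 4161572996 → 154103767127/4161572996
APPEND 13: p_8 = 13·154103767127 + 8521943222 = 2011870915873, q_8 = 13·4161572996 + 230135119 = 54330584067 → 2011870915873/54330584067
APPEND 49: p_9 = 49·2011870915873 + 154103767127 = 98735778644904, q_9 = 49·54330584067 + 4161572996 = 2666360192279 → 98735778644904/2666360192279
APPEND 47: p_10 = 47·98735778644904 + 2011870915873 = 4642593467226361, q_10 = 47·2666360192279 + 54330584067 = 125373259621180 → 4642593467226361/125373259621180
APPEND 17: p_11 = 17·4642593467226361 + 98735778644904 = 79022824721493041, q_11 = 17·125373259621180 + 2666360192279 = 2134011773752339 → 79022824721493041/2134011773752339
APPEND 25: p_12 = 25·79022824721493041 + 4642593467226361 = 1980213211504552386, q_12 = 25·2134011773752339 + 125373259621180 = 53475667603429655 → 1980213211504552386/53475667603429655
APPEND 38: p_13 = 38·1980213211504552386 + 79022824721493041 = 75327124861894483709, q_13 = 38·53475667603429655 + 2134011773752339 = 2034209380704079229 → 75327124861894483709/2034209380704079229
APPEND 20: p_14 = 20·75327124861894483709 + 1980213211504552386 = 1508522710449394226566, q_14 = 20·2034209380704079229 + 53475667603429655 = 40737663281685014235 → 1508522710449394226566/40737663281685014235
APPEND 14: p_15 = 14·1508522710449394226566 + 75327124861894483709 = 21194645071153413655633, q_15 = 14·40737663281685014235 + 2034209380704079229 = 572361495324294278519 → 21194645071153413655633/572361495324294278519

37/1
1222/33
8591/232
16473650/444871
154103767127/4161572996
98735778644904/2666360192279
79022824721493041/2134011773752339
1980213211504552386/53475667603429655
75327124861894483709/2034209380704079229
21194645071153413655633/572361495324294278519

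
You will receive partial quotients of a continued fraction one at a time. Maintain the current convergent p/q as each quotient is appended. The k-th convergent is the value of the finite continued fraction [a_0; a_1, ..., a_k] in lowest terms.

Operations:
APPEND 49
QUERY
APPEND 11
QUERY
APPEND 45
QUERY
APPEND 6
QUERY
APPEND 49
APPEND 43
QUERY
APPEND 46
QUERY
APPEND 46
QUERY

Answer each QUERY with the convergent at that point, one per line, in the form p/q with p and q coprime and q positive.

APPEND 49: p_0 = 49·1 + 0 = 49, q_0 = 49·0 + 1 = 1 → 49/1
APPEND 11: p_1 = 11·49 + 1 = 540, q_1 = 11·1 + 0 = 11 → 540/11
APPEND 45: p_2 = 45·540 + 49 = 24349, q_2 = 45·11 + 1 = 496 → 24349/496
APPEND 6: p_3 = 6·24349 + 540 = 146634, q_3 = 6·496 + 11 = 2987 → 146634/2987
APPEND 49: p_4 = 49·146634 + 24349 = 7209415, q_4 = 49·2987 + 496 = 146859 → 7209415/146859
APPEND 43: p_5 = 43·7209415 + 146634 = 310151479, q_5 = 43·146859 + 2987 = 6317924 → 310151479/6317924
APPEND 46: p_6 = 46·310151479 + 7209415 = 14274177449, q_6 = 46·6317924 + 146859 = 290771363 → 14274177449/290771363
APPEND 46: p_7 = 46·14274177449 + 310151479 = 656922314133, q_7 = 46·290771363 + 6317924 = 13381800622 → 656922314133/13381800622

49/1
540/11
24349/496
146634/2987
310151479/6317924
14274177449/290771363
656922314133/13381800622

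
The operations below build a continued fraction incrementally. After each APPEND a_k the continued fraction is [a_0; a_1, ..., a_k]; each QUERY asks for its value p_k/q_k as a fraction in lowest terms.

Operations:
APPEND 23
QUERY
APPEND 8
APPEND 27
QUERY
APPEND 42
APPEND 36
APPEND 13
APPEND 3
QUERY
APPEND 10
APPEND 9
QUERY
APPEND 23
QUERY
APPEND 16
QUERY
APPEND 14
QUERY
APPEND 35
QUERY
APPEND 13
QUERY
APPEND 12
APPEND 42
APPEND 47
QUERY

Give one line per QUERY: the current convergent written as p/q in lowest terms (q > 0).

APPEND 23: p_0 = 23·1 + 0 = 23, q_0 = 23·0 + 1 = 1 → 23/1
APPEND 8: p_1 = 8·23 + 1 = 185, q_1 = 8·1 + 0 = 8 → 185/8
APPEND 27: p_2 = 27·185 + 23 = 5018, q_2 = 27·8 + 1 = 217 → 5018/217
APPEND 42: p_3 = 42·5018 + 185 = 210941, q_3 = 42·217 + 8 = 9122 → 210941/9122
APPEND 36: p_4 = 36·210941 + 5018 = 7598894, q_4 = 36·9122 + 217 = 328609 → 7598894/328609
APPEND 13: p_5 = 13·7598894 + 210941 = 98996563, q_5 = 13·328609 + 9122 = 4281039 → 98996563/4281039
APPEND 3: p_6 = 3·98996563 + 7598894 = 304588583, q_6 = 3·4281039 + 328609 = 13171726 → 304588583/13171726
APPEND 10: p_7 = 10·304588583 + 98996563 = 3144882393, q_7 = 10·13171726 + 4281039 = 135998299 → 3144882393/135998299
APPEND 9: p_8 = 9·3144882393 + 304588583 = 28608530120, q_8 = 9·135998299 + 13171726 = 1237156417 → 28608530120/1237156417
APPEND 23: p_9 = 23·28608530120 + 3144882393 = 661141075153, q_9 = 23·1237156417 + 135998299 = 28590595890 → 661141075153/28590595890
APPEND 16: p_10 = 16·661141075153 + 28608530120 = 10606865732568, q_10 = 16·28590595890 + 1237156417 = 458686690657 → 10606865732568/458686690657
APPEND 14: p_11 = 14·10606865732568 + 661141075153 = 149157261331105, q_11 = 14·458686690657 + 28590595890 = 6450204265088 → 149157261331105/6450204265088
APPEND 35: p_12 = 35·149157261331105 + 10606865732568 = 5231111012321243, q_12 = 35·6450204265088 + 458686690657 = 226215835968737 → 5231111012321243/226215835968737
APPEND 13: p_13 = 13·5231111012321243 + 149157261331105 = 68153600421507264, q_13 = 13·226215835968737 + 6450204265088 = 2947256071858669 → 68153600421507264/2947256071858669
APPEND 12: p_14 = 12·68153600421507264 + 5231111012321243 = 823074316070408411, q_14 = 12·2947256071858669 + 226215835968737 = 35593288698272765 → 823074316070408411/35593288698272765
APPEND 42: p_15 = 42·823074316070408411 + 68153600421507264 = 34637274875378660526, q_15 = 42·35593288698272765 + 2947256071858669 = 1497865381399314799 → 34637274875378660526/1497865381399314799
APPEND 47: p_16 = 47·34637274875378660526 + 823074316070408411 = 1628774993458867453133, q_16 = 47·1497865381399314799 + 35593288698272765 = 70435266214466068318 → 1628774993458867453133/70435266214466068318

23/1
5018/217
304588583/13171726
28608530120/1237156417
661141075153/28590595890
10606865732568/458686690657
149157261331105/6450204265088
5231111012321243/226215835968737
68153600421507264/2947256071858669
1628774993458867453133/70435266214466068318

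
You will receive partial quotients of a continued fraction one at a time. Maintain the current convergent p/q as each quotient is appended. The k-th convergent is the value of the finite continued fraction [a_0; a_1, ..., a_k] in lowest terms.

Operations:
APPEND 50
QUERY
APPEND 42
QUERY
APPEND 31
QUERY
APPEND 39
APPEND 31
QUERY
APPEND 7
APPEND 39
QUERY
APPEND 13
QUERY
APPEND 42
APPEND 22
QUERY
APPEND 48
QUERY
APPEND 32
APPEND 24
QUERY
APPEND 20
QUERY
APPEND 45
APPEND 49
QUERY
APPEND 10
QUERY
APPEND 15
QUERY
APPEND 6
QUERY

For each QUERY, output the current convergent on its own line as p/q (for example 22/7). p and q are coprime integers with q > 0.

50/1
2101/42
65181/1303
78934141/1577932
21727176874/434336869
283008382509/5657475680
262260751712053/5242720415118
12600424161420796/251888628241093
9696020438173681396/193828180407363349
194323884597390805445/3884629286971397074
429153594423314627200074/8578989787898862749345
4300290215060467031927161/85964900025082747725129
64933506820330320106107489/1298052490164140078626280
393901331137042387668572095/7874279841009923219482809

APPEND 50: p_0 = 50·1 + 0 = 50, q_0 = 50·0 + 1 = 1 → 50/1
APPEND 42: p_1 = 42·50 + 1 = 2101, q_1 = 42·1 + 0 = 42 → 2101/42
APPEND 31: p_2 = 31·2101 + 50 = 65181, q_2 = 31·42 + 1 = 1303 → 65181/1303
APPEND 39: p_3 = 39·65181 + 2101 = 2544160, q_3 = 39·1303 + 42 = 50859 → 2544160/50859
APPEND 31: p_4 = 31·2544160 + 65181 = 78934141, q_4 = 31·50859 + 1303 = 1577932 → 78934141/1577932
APPEND 7: p_5 = 7·78934141 + 2544160 = 555083147, q_5 = 7·1577932 + 50859 = 11096383 → 555083147/11096383
APPEND 39: p_6 = 39·555083147 + 78934141 = 21727176874, q_6 = 39·11096383 + 1577932 = 434336869 → 21727176874/434336869
APPEND 13: p_7 = 13·21727176874 + 555083147 = 283008382509, q_7 = 13·434336869 + 11096383 = 5657475680 → 283008382509/5657475680
APPEND 42: p_8 = 42·283008382509 + 21727176874 = 11908079242252, q_8 = 42·5657475680 + 434336869 = 238048315429 → 11908079242252/238048315429
APPEND 22: p_9 = 22·11908079242252 + 283008382509 = 262260751712053, q_9 = 22·238048315429 + 5657475680 = 5242720415118 → 262260751712053/5242720415118
APPEND 48: p_10 = 48·262260751712053 + 11908079242252 = 12600424161420796, q_10 = 48·5242720415118 + 238048315429 = 251888628241093 → 12600424161420796/251888628241093
APPEND 32: p_11 = 32·12600424161420796 + 262260751712053 = 403475833917177525, q_11 = 32·251888628241093 + 5242720415118 = 8065678824130094 → 403475833917177525/8065678824130094
APPEND 24: p_12 = 24·403475833917177525 + 12600424161420796 = 9696020438173681396, q_12 = 24·8065678824130094 + 251888628241093 = 193828180407363349 → 9696020438173681396/193828180407363349
APPEND 20: p_13 = 20·9696020438173681396 + 403475833917177525 = 194323884597390805445, q_13 = 20·193828180407363349 + 8065678824130094 = 3884629286971397074 → 194323884597390805445/3884629286971397074
APPEND 45: p_14 = 45·194323884597390805445 + 9696020438173681396 = 8754270827320759926421, q_14 = 45·3884629286971397074 + 193828180407363349 = 175002146094120231679 → 8754270827320759926421/175002146094120231679
APPEND 49: p_15 = 49·8754270827320759926421 + 194323884597390805445 = 429153594423314627200074, q_15 = 49·175002146094120231679 + 3884629286971397074 = 8578989787898862749345 → 429153594423314627200074/8578989787898862749345
APPEND 10: p_16 = 10·429153594423314627200074 + 8754270827320759926421 = 4300290215060467031927161, q_16 = 10·8578989787898862749345 + 175002146094120231679 = 85964900025082747725129 → 4300290215060467031927161/85964900025082747725129
APPEND 15: p_17 = 15·4300290215060467031927161 + 429153594423314627200074 = 64933506820330320106107489, q_17 = 15·85964900025082747725129 + 8578989787898862749345 = 1298052490164140078626280 → 64933506820330320106107489/1298052490164140078626280
APPEND 6: p_18 = 6·64933506820330320106107489 + 4300290215060467031927161 = 393901331137042387668572095, q_18 = 6·1298052490164140078626280 + 85964900025082747725129 = 7874279841009923219482809 → 393901331137042387668572095/7874279841009923219482809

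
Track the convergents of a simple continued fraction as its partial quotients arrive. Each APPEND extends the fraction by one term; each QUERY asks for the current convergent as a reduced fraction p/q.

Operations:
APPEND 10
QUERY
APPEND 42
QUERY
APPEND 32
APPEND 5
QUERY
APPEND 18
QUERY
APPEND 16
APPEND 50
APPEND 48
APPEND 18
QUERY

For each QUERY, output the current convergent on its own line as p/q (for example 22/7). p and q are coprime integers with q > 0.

10/1
421/42
67831/6767
1234440/123151
858590701028/85655279659

APPEND 10: p_0 = 10·1 + 0 = 10, q_0 = 10·0 + 1 = 1 → 10/1
APPEND 42: p_1 = 42·10 + 1 = 421, q_1 = 42·1 + 0 = 42 → 421/42
APPEND 32: p_2 = 32·421 + 10 = 13482, q_2 = 32·42 + 1 = 1345 → 13482/1345
APPEND 5: p_3 = 5·13482 + 421 = 67831, q_3 = 5·1345 + 42 = 6767 → 67831/6767
APPEND 18: p_4 = 18·67831 + 13482 = 1234440, q_4 = 18·6767 + 1345 = 123151 → 1234440/123151
APPEND 16: p_5 = 16·1234440 + 67831 = 19818871, q_5 = 16·123151 + 6767 = 1977183 → 19818871/1977183
APPEND 50: p_6 = 50·19818871 + 1234440 = 992177990, q_6 = 50·1977183 + 123151 = 98982301 → 992177990/98982301
APPEND 48: p_7 = 48·992177990 + 19818871 = 47644362391, q_7 = 48·98982301 + 1977183 = 4753127631 → 47644362391/4753127631
APPEND 18: p_8 = 18·47644362391 + 992177990 = 858590701028, q_8 = 18·4753127631 + 98982301 = 85655279659 → 858590701028/85655279659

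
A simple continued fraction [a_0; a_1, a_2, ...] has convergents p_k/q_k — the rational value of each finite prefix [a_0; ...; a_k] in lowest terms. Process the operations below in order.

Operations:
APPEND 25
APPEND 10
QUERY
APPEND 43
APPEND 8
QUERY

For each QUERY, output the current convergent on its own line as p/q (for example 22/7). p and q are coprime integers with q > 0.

APPEND 25: p_0 = 25·1 + 0 = 25, q_0 = 25·0 + 1 = 1 → 25/1
APPEND 10: p_1 = 10·25 + 1 = 251, q_1 = 10·1 + 0 = 10 → 251/10
APPEND 43: p_2 = 43·251 + 25 = 10818, q_2 = 43·10 + 1 = 431 → 10818/431
APPEND 8: p_3 = 8·10818 + 251 = 86795, q_3 = 8·431 + 10 = 3458 → 86795/3458

251/10
86795/3458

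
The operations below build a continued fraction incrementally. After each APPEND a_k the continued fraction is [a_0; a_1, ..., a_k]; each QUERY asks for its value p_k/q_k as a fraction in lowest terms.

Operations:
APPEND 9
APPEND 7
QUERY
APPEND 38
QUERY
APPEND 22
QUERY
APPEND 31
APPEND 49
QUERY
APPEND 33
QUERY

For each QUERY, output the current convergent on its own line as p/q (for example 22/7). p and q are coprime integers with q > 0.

APPEND 9: p_0 = 9·1 + 0 = 9, q_0 = 9·0 + 1 = 1 → 9/1
APPEND 7: p_1 = 7·9 + 1 = 64, q_1 = 7·1 + 0 = 7 → 64/7
APPEND 38: p_2 = 38·64 + 9 = 2441, q_2 = 38·7 + 1 = 267 → 2441/267
APPEND 22: p_3 = 22·2441 + 64 = 53766, q_3 = 22·267 + 7 = 5881 → 53766/5881
APPEND 31: p_4 = 31·53766 + 2441 = 1669187, q_4 = 31·5881 + 267 = 182578 → 1669187/182578
APPEND 49: p_5 = 49·1669187 + 53766 = 81843929, q_5 = 49·182578 + 5881 = 8952203 → 81843929/8952203
APPEND 33: p_6 = 33·81843929 + 1669187 = 2702518844, q_6 = 33·8952203 + 182578 = 295605277 → 2702518844/295605277

64/7
2441/267
53766/5881
81843929/8952203
2702518844/295605277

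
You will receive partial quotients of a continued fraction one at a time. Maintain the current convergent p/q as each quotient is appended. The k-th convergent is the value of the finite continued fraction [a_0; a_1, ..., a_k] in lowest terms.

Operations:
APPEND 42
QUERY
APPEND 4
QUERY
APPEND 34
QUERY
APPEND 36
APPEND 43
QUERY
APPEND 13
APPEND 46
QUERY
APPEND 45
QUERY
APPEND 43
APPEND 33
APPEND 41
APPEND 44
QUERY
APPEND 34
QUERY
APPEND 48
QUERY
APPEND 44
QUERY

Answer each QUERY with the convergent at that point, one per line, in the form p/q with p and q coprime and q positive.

APPEND 42: p_0 = 42·1 + 0 = 42, q_0 = 42·0 + 1 = 1 → 42/1
APPEND 4: p_1 = 4·42 + 1 = 169, q_1 = 4·1 + 0 = 4 → 169/4
APPEND 34: p_2 = 34·169 + 42 = 5788, q_2 = 34·4 + 1 = 137 → 5788/137
APPEND 36: p_3 = 36·5788 + 169 = 208537, q_3 = 36·137 + 4 = 4936 → 208537/4936
APPEND 43: p_4 = 43·208537 + 5788 = 8972879, q_4 = 43·4936 + 137 = 212385 → 8972879/212385
APPEND 13: p_5 = 13·8972879 + 208537 = 116855964, q_5 = 13·212385 + 4936 = 2765941 → 116855964/2765941
APPEND 46: p_6 = 46·116855964 + 8972879 = 5384347223, q_6 = 46·2765941 + 212385 = 127445671 → 5384347223/127445671
APPEND 45: p_7 = 45·5384347223 + 116855964 = 242412480999, q_7 = 45·127445671 + 2765941 = 5737821136 → 242412480999/5737821136
APPEND 43: p_8 = 43·242412480999 + 5384347223 = 10429121030180, q_8 = 43·5737821136 + 127445671 = 246853754519 → 10429121030180/246853754519
APPEND 33: p_9 = 33·10429121030180 + 242412480999 = 344403406476939, q_9 = 33·246853754519 + 5737821136 = 8151911720263 → 344403406476939/8151911720263
APPEND 41: p_10 = 41·344403406476939 + 10429121030180 = 14130968786584679, q_10 = 41·8151911720263 + 246853754519 = 334475234285302 → 14130968786584679/334475234285302
APPEND 44: p_11 = 44·14130968786584679 + 344403406476939 = 622107030016202815, q_11 = 44·334475234285302 + 8151911720263 = 14725062220273551 → 622107030016202815/14725062220273551
APPEND 34: p_12 = 34·622107030016202815 + 14130968786584679 = 21165769989337480389, q_12 = 34·14725062220273551 + 334475234285302 = 500986590723586036 → 21165769989337480389/500986590723586036
APPEND 48: p_13 = 48·21165769989337480389 + 622107030016202815 = 1016579066518215261487, q_13 = 48·500986590723586036 + 14725062220273551 = 24062081416952403279 → 1016579066518215261487/24062081416952403279
APPEND 44: p_14 = 44·1016579066518215261487 + 21165769989337480389 = 44750644696790808985817, q_14 = 44·24062081416952403279 + 500986590723586036 = 1059232568936629330312 → 44750644696790808985817/1059232568936629330312

42/1
169/4
5788/137
8972879/212385
5384347223/127445671
242412480999/5737821136
622107030016202815/14725062220273551
21165769989337480389/500986590723586036
1016579066518215261487/24062081416952403279
44750644696790808985817/1059232568936629330312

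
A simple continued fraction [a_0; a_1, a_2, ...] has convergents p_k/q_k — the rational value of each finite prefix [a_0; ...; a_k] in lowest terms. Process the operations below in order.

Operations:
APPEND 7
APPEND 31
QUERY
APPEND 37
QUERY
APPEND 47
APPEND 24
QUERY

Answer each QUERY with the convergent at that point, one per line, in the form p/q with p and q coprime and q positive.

APPEND 7: p_0 = 7·1 + 0 = 7, q_0 = 7·0 + 1 = 1 → 7/1
APPEND 31: p_1 = 31·7 + 1 = 218, q_1 = 31·1 + 0 = 31 → 218/31
APPEND 37: p_2 = 37·218 + 7 = 8073, q_2 = 37·31 + 1 = 1148 → 8073/1148
APPEND 47: p_3 = 47·8073 + 218 = 379649, q_3 = 47·1148 + 31 = 53987 → 379649/53987
APPEND 24: p_4 = 24·379649 + 8073 = 9119649, q_4 = 24·53987 + 1148 = 1296836 → 9119649/1296836

218/31
8073/1148
9119649/1296836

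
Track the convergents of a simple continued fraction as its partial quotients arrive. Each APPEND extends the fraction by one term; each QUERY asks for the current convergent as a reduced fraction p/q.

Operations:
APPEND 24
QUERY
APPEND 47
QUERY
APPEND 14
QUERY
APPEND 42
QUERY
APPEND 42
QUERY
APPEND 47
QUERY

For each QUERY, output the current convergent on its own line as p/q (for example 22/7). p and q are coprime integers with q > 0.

APPEND 24: p_0 = 24·1 + 0 = 24, q_0 = 24·0 + 1 = 1 → 24/1
APPEND 47: p_1 = 47·24 + 1 = 1129, q_1 = 47·1 + 0 = 47 → 1129/47
APPEND 14: p_2 = 14·1129 + 24 = 15830, q_2 = 14·47 + 1 = 659 → 15830/659
APPEND 42: p_3 = 42·15830 + 1129 = 665989, q_3 = 42·659 + 47 = 27725 → 665989/27725
APPEND 42: p_4 = 42·665989 + 15830 = 27987368, q_4 = 42·27725 + 659 = 1165109 → 27987368/1165109
APPEND 47: p_5 = 47·27987368 + 665989 = 1316072285, q_5 = 47·1165109 + 27725 = 54787848 → 1316072285/54787848

24/1
1129/47
15830/659
665989/27725
27987368/1165109
1316072285/54787848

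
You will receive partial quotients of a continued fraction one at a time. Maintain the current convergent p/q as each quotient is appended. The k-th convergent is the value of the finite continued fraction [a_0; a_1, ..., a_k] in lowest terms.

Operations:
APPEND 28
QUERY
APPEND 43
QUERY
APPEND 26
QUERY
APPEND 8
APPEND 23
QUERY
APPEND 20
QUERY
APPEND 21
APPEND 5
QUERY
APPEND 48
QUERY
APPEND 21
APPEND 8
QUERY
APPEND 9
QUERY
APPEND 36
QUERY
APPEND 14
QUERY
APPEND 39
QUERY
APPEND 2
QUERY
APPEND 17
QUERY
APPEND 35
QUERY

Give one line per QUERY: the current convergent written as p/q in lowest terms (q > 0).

28/1
1205/43
31358/1119
5828945/208004
116830969/4169075
12413227439/442961970
598294196366/21349933139
101211025005366/3611682396251
923475816399419/32953933124148
33346340415384450/1189953274865579
467772241631781719/16692299781242254
18276463764054871491/652189644743313485
37020699769741524701/1321071589267869224
647628359849660791408/23110406662297090293
22704013294507869223981/810185304769666029479

APPEND 28: p_0 = 28·1 + 0 = 28, q_0 = 28·0 + 1 = 1 → 28/1
APPEND 43: p_1 = 43·28 + 1 = 1205, q_1 = 43·1 + 0 = 43 → 1205/43
APPEND 26: p_2 = 26·1205 + 28 = 31358, q_2 = 26·43 + 1 = 1119 → 31358/1119
APPEND 8: p_3 = 8·31358 + 1205 = 252069, q_3 = 8·1119 + 43 = 8995 → 252069/8995
APPEND 23: p_4 = 23·252069 + 31358 = 5828945, q_4 = 23·8995 + 1119 = 208004 → 5828945/208004
APPEND 20: p_5 = 20·5828945 + 252069 = 116830969, q_5 = 20·208004 + 8995 = 4169075 → 116830969/4169075
APPEND 21: p_6 = 21·116830969 + 5828945 = 2459279294, q_6 = 21·4169075 + 208004 = 87758579 → 2459279294/87758579
APPEND 5: p_7 = 5·2459279294 + 116830969 = 12413227439, q_7 = 5·87758579 + 4169075 = 442961970 → 12413227439/442961970
APPEND 48: p_8 = 48·12413227439 + 2459279294 = 598294196366, q_8 = 48·442961970 + 87758579 = 21349933139 → 598294196366/21349933139
APPEND 21: p_9 = 21·598294196366 + 12413227439 = 12576591351125, q_9 = 21·21349933139 + 442961970 = 448791557889 → 12576591351125/448791557889
APPEND 8: p_10 = 8·12576591351125 + 598294196366 = 101211025005366, q_10 = 8·448791557889 + 21349933139 = 3611682396251 → 101211025005366/3611682396251
APPEND 9: p_11 = 9·101211025005366 + 12576591351125 = 923475816399419, q_11 = 9·3611682396251 + 448791557889 = 32953933124148 → 923475816399419/32953933124148
APPEND 36: p_12 = 36·923475816399419 + 101211025005366 = 33346340415384450, q_12 = 36·32953933124148 + 3611682396251 = 1189953274865579 → 33346340415384450/1189953274865579
APPEND 14: p_13 = 14·33346340415384450 + 923475816399419 = 467772241631781719, q_13 = 14·1189953274865579 + 32953933124148 = 16692299781242254 → 467772241631781719/16692299781242254
APPEND 39: p_14 = 39·467772241631781719 + 33346340415384450 = 18276463764054871491, q_14 = 39·16692299781242254 + 1189953274865579 = 652189644743313485 → 18276463764054871491/652189644743313485
APPEND 2: p_15 = 2·18276463764054871491 + 467772241631781719 = 37020699769741524701, q_15 = 2·652189644743313485 + 16692299781242254 = 1321071589267869224 → 37020699769741524701/1321071589267869224
APPEND 17: p_16 = 17·37020699769741524701 + 18276463764054871491 = 647628359849660791408, q_16 = 17·1321071589267869224 + 652189644743313485 = 23110406662297090293 → 647628359849660791408/23110406662297090293
APPEND 35: p_17 = 35·647628359849660791408 + 37020699769741524701 = 22704013294507869223981, q_17 = 35·23110406662297090293 + 1321071589267869224 = 810185304769666029479 → 22704013294507869223981/810185304769666029479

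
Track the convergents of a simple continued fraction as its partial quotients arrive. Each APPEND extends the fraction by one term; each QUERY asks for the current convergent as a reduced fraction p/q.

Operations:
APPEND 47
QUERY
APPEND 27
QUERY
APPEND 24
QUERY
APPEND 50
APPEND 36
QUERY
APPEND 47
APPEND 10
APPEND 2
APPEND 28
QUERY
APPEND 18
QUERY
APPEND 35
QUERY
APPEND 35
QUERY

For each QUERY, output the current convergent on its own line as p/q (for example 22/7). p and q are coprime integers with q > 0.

47/1
1270/27
30527/649
55024847/1169821
1550578282821/32965090069
27964860744481/594529256228
980320704339656/20841489058049
34339189512632441/730046646287943

APPEND 47: p_0 = 47·1 + 0 = 47, q_0 = 47·0 + 1 = 1 → 47/1
APPEND 27: p_1 = 27·47 + 1 = 1270, q_1 = 27·1 + 0 = 27 → 1270/27
APPEND 24: p_2 = 24·1270 + 47 = 30527, q_2 = 24·27 + 1 = 649 → 30527/649
APPEND 50: p_3 = 50·30527 + 1270 = 1527620, q_3 = 50·649 + 27 = 32477 → 1527620/32477
APPEND 36: p_4 = 36·1527620 + 30527 = 55024847, q_4 = 36·32477 + 649 = 1169821 → 55024847/1169821
APPEND 47: p_5 = 47·55024847 + 1527620 = 2587695429, q_5 = 47·1169821 + 32477 = 55014064 → 2587695429/55014064
APPEND 10: p_6 = 10·2587695429 + 55024847 = 25931979137, q_6 = 10·55014064 + 1169821 = 551310461 → 25931979137/551310461
APPEND 2: p_7 = 2·25931979137 + 2587695429 = 54451653703, q_7 = 2·551310461 + 55014064 = 1157634986 → 54451653703/1157634986
APPEND 28: p_8 = 28·54451653703 + 25931979137 = 1550578282821, q_8 = 28·1157634986 + 551310461 = 32965090069 → 1550578282821/32965090069
APPEND 18: p_9 = 18·1550578282821 + 54451653703 = 27964860744481, q_9 = 18·32965090069 + 1157634986 = 594529256228 → 27964860744481/594529256228
APPEND 35: p_10 = 35·27964860744481 + 1550578282821 = 980320704339656, q_10 = 35·594529256228 + 32965090069 = 20841489058049 → 980320704339656/20841489058049
APPEND 35: p_11 = 35·980320704339656 + 27964860744481 = 34339189512632441, q_11 = 35·20841489058049 + 594529256228 = 730046646287943 → 34339189512632441/730046646287943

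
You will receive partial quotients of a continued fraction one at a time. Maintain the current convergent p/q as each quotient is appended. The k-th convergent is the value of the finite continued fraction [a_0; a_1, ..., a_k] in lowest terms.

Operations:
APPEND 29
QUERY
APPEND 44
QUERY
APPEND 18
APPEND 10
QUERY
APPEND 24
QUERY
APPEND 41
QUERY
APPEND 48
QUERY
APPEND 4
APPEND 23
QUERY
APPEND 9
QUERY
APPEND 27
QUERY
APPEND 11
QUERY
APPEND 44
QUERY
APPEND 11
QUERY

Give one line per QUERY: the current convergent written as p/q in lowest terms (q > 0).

29/1
1277/44
231427/7974
5577263/192169
228899210/7886903
10992739343/378763513
1027589440729/35406405478
9292504823143/320180590257
251925219665590/8680282342417
2780469921144633/95803286356844
122592601750029442/4224024882043553
1351299089171468495/46560076988835927

APPEND 29: p_0 = 29·1 + 0 = 29, q_0 = 29·0 + 1 = 1 → 29/1
APPEND 44: p_1 = 44·29 + 1 = 1277, q_1 = 44·1 + 0 = 44 → 1277/44
APPEND 18: p_2 = 18·1277 + 29 = 23015, q_2 = 18·44 + 1 = 793 → 23015/793
APPEND 10: p_3 = 10·23015 + 1277 = 231427, q_3 = 10·793 + 44 = 7974 → 231427/7974
APPEND 24: p_4 = 24·231427 + 23015 = 5577263, q_4 = 24·7974 + 793 = 192169 → 5577263/192169
APPEND 41: p_5 = 41·5577263 + 231427 = 228899210, q_5 = 41·192169 + 7974 = 7886903 → 228899210/7886903
APPEND 48: p_6 = 48·228899210 + 5577263 = 10992739343, q_6 = 48·7886903 + 192169 = 378763513 → 10992739343/378763513
APPEND 4: p_7 = 4·10992739343 + 228899210 = 44199856582, q_7 = 4·378763513 + 7886903 = 1522940955 → 44199856582/1522940955
APPEND 23: p_8 = 23·44199856582 + 10992739343 = 1027589440729, q_8 = 23·1522940955 + 378763513 = 35406405478 → 1027589440729/35406405478
APPEND 9: p_9 = 9·1027589440729 + 44199856582 = 9292504823143, q_9 = 9·35406405478 + 1522940955 = 320180590257 → 9292504823143/320180590257
APPEND 27: p_10 = 27·9292504823143 + 1027589440729 = 251925219665590, q_10 = 27·320180590257 + 35406405478 = 8680282342417 → 251925219665590/8680282342417
APPEND 11: p_11 = 11·251925219665590 + 9292504823143 = 2780469921144633, q_11 = 11·8680282342417 + 320180590257 = 95803286356844 → 2780469921144633/95803286356844
APPEND 44: p_12 = 44·2780469921144633 + 251925219665590 = 122592601750029442, q_12 = 44·95803286356844 + 8680282342417 = 4224024882043553 → 122592601750029442/4224024882043553
APPEND 11: p_13 = 11·122592601750029442 + 2780469921144633 = 1351299089171468495, q_13 = 11·4224024882043553 + 95803286356844 = 46560076988835927 → 1351299089171468495/46560076988835927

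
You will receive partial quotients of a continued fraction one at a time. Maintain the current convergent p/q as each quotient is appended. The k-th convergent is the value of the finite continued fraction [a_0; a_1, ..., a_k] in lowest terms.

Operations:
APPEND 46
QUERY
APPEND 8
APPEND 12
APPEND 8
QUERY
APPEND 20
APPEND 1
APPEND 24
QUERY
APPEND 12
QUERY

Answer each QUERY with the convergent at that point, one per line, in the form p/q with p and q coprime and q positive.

APPEND 46: p_0 = 46·1 + 0 = 46, q_0 = 46·0 + 1 = 1 → 46/1
APPEND 8: p_1 = 8·46 + 1 = 369, q_1 = 8·1 + 0 = 8 → 369/8
APPEND 12: p_2 = 12·369 + 46 = 4474, q_2 = 12·8 + 1 = 97 → 4474/97
APPEND 8: p_3 = 8·4474 + 369 = 36161, q_3 = 8·97 + 8 = 784 → 36161/784
APPEND 20: p_4 = 20·36161 + 4474 = 727694, q_4 = 20·784 + 97 = 15777 → 727694/15777
APPEND 1: p_5 = 1·727694 + 36161 = 763855, q_5 = 1·15777 + 784 = 16561 → 763855/16561
APPEND 24: p_6 = 24·763855 + 727694 = 19060214, q_6 = 24·16561 + 15777 = 413241 → 19060214/413241
APPEND 12: p_7 = 12·19060214 + 763855 = 229486423, q_7 = 12·413241 + 16561 = 4975453 → 229486423/4975453

46/1
36161/784
19060214/413241
229486423/4975453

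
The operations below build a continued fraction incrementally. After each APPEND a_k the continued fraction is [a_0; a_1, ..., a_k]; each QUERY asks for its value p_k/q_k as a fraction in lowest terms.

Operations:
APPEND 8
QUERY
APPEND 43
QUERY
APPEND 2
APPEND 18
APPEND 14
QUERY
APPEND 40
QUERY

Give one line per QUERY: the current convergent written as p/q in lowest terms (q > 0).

8/1
345/43
181424/22613
7269869/906129

APPEND 8: p_0 = 8·1 + 0 = 8, q_0 = 8·0 + 1 = 1 → 8/1
APPEND 43: p_1 = 43·8 + 1 = 345, q_1 = 43·1 + 0 = 43 → 345/43
APPEND 2: p_2 = 2·345 + 8 = 698, q_2 = 2·43 + 1 = 87 → 698/87
APPEND 18: p_3 = 18·698 + 345 = 12909, q_3 = 18·87 + 43 = 1609 → 12909/1609
APPEND 14: p_4 = 14·12909 + 698 = 181424, q_4 = 14·1609 + 87 = 22613 → 181424/22613
APPEND 40: p_5 = 40·181424 + 12909 = 7269869, q_5 = 40·22613 + 1609 = 906129 → 7269869/906129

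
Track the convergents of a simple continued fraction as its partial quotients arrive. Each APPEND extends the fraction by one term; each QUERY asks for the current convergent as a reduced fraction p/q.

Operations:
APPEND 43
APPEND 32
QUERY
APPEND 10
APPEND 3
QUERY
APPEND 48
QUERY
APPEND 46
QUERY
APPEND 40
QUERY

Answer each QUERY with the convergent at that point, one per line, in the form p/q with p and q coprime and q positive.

1377/32
42816/995
2068981/48081
95215942/2212721
3810706661/88556921

APPEND 43: p_0 = 43·1 + 0 = 43, q_0 = 43·0 + 1 = 1 → 43/1
APPEND 32: p_1 = 32·43 + 1 = 1377, q_1 = 32·1 + 0 = 32 → 1377/32
APPEND 10: p_2 = 10·1377 + 43 = 13813, q_2 = 10·32 + 1 = 321 → 13813/321
APPEND 3: p_3 = 3·13813 + 1377 = 42816, q_3 = 3·321 + 32 = 995 → 42816/995
APPEND 48: p_4 = 48·42816 + 13813 = 2068981, q_4 = 48·995 + 321 = 48081 → 2068981/48081
APPEND 46: p_5 = 46·2068981 + 42816 = 95215942, q_5 = 46·48081 + 995 = 2212721 → 95215942/2212721
APPEND 40: p_6 = 40·95215942 + 2068981 = 3810706661, q_6 = 40·2212721 + 48081 = 88556921 → 3810706661/88556921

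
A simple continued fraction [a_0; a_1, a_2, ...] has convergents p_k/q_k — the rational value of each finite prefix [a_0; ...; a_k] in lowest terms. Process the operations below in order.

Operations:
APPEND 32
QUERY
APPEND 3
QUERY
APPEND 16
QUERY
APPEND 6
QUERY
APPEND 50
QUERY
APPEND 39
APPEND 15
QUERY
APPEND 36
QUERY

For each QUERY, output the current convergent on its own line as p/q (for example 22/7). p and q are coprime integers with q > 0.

APPEND 32: p_0 = 32·1 + 0 = 32, q_0 = 32·0 + 1 = 1 → 32/1
APPEND 3: p_1 = 3·32 + 1 = 97, q_1 = 3·1 + 0 = 3 → 97/3
APPEND 16: p_2 = 16·97 + 32 = 1584, q_2 = 16·3 + 1 = 49 → 1584/49
APPEND 6: p_3 = 6·1584 + 97 = 9601, q_3 = 6·49 + 3 = 297 → 9601/297
APPEND 50: p_4 = 50·9601 + 1584 = 481634, q_4 = 50·297 + 49 = 14899 → 481634/14899
APPEND 39: p_5 = 39·481634 + 9601 = 18793327, q_5 = 39·14899 + 297 = 581358 → 18793327/581358
APPEND 15: p_6 = 15·18793327 + 481634 = 282381539, q_6 = 15·581358 + 14899 = 8735269 → 282381539/8735269
APPEND 36: p_7 = 36·282381539 + 18793327 = 10184528731, q_7 = 36·8735269 + 581358 = 315051042 → 10184528731/315051042

32/1
97/3
1584/49
9601/297
481634/14899
282381539/8735269
10184528731/315051042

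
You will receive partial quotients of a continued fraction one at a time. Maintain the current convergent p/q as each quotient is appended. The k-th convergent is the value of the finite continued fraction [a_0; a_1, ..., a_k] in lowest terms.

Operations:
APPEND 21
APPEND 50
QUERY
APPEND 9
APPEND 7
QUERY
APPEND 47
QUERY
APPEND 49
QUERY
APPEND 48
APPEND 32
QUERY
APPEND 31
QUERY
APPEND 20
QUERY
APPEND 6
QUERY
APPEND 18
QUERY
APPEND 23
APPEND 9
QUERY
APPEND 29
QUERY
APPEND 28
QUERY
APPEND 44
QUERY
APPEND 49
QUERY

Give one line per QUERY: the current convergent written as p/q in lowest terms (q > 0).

1051/50
67411/3207
3177797/151180
155779464/7411027
239534725672/11395586259
7433057087901/353619054505
148900676483692/7083776676359
900837115990053/42856279112659
16363968764304646/778496800704221
3411813037019276845/162313041058491899
99319850192254025416/4725026473391574813
2784367618420131988493/132463054296022586663
122611495060678061519108/5833099415498385387985
6010747625591645146424785/285954334413716906597928

APPEND 21: p_0 = 21·1 + 0 = 21, q_0 = 21·0 + 1 = 1 → 21/1
APPEND 50: p_1 = 50·21 + 1 = 1051, q_1 = 50·1 + 0 = 50 → 1051/50
APPEND 9: p_2 = 9·1051 + 21 = 9480, q_2 = 9·50 + 1 = 451 → 9480/451
APPEND 7: p_3 = 7·9480 + 1051 = 67411, q_3 = 7·451 + 50 = 3207 → 67411/3207
APPEND 47: p_4 = 47·67411 + 9480 = 3177797, q_4 = 47·3207 + 451 = 151180 → 3177797/151180
APPEND 49: p_5 = 49·3177797 + 67411 = 155779464, q_5 = 49·151180 + 3207 = 7411027 → 155779464/7411027
APPEND 48: p_6 = 48·155779464 + 3177797 = 7480592069, q_6 = 48·7411027 + 151180 = 355880476 → 7480592069/355880476
APPEND 32: p_7 = 32·7480592069 + 155779464 = 239534725672, q_7 = 32·355880476 + 7411027 = 11395586259 → 239534725672/11395586259
APPEND 31: p_8 = 31·239534725672 + 7480592069 = 7433057087901, q_8 = 31·11395586259 + 355880476 = 353619054505 → 7433057087901/353619054505
APPEND 20: p_9 = 20·7433057087901 + 239534725672 = 148900676483692, q_9 = 20·353619054505 + 11395586259 = 7083776676359 → 148900676483692/7083776676359
APPEND 6: p_10 = 6·148900676483692 + 7433057087901 = 900837115990053, q_10 = 6·7083776676359 + 353619054505 = 42856279112659 → 900837115990053/42856279112659
APPEND 18: p_11 = 18·900837115990053 + 148900676483692 = 16363968764304646, q_11 = 18·42856279112659 + 7083776676359 = 778496800704221 → 16363968764304646/778496800704221
APPEND 23: p_12 = 23·16363968764304646 + 900837115990053 = 377272118694996911, q_12 = 23·778496800704221 + 42856279112659 = 17948282695309742 → 377272118694996911/17948282695309742
APPEND 9: p_13 = 9·377272118694996911 + 16363968764304646 = 3411813037019276845, q_13 = 9·17948282695309742 + 778496800704221 = 162313041058491899 → 3411813037019276845/162313041058491899
APPEND 29: p_14 = 29·3411813037019276845 + 377272118694996911 = 99319850192254025416, q_14 = 29·162313041058491899 + 17948282695309742 = 4725026473391574813 → 99319850192254025416/4725026473391574813
APPEND 28: p_15 = 28·99319850192254025416 + 3411813037019276845 = 2784367618420131988493, q_15 = 28·4725026473391574813 + 162313041058491899 = 132463054296022586663 → 2784367618420131988493/132463054296022586663
APPEND 44: p_16 = 44·2784367618420131988493 + 99319850192254025416 = 122611495060678061519108, q_16 = 44·132463054296022586663 + 4725026473391574813 = 5833099415498385387985 → 122611495060678061519108/5833099415498385387985
APPEND 49: p_17 = 49·122611495060678061519108 + 2784367618420131988493 = 6010747625591645146424785, q_17 = 49·5833099415498385387985 + 132463054296022586663 = 285954334413716906597928 → 6010747625591645146424785/285954334413716906597928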